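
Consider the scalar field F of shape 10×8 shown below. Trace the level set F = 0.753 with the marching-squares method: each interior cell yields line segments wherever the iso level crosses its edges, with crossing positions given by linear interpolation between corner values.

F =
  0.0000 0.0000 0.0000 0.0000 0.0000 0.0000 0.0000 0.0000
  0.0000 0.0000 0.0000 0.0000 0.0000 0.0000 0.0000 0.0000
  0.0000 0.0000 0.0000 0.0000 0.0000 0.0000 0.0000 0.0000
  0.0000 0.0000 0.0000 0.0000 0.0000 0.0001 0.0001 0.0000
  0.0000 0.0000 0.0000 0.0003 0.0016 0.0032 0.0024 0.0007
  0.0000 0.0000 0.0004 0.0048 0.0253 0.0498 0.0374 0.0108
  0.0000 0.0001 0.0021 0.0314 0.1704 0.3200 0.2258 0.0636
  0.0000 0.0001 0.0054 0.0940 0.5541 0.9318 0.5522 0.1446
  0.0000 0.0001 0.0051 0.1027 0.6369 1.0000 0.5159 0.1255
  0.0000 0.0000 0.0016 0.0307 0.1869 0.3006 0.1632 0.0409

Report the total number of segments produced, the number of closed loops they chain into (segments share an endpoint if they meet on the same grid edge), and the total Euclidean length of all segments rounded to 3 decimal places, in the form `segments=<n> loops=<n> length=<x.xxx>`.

cell (6,4): code 0100 → (6.708,5.000)–(7.000,4.527)
cell (6,5): code 1000 → (7.000,5.471)–(6.708,5.000)
cell (7,4): code 0110 → (7.000,4.527)–(8.000,4.320)
cell (7,5): code 1001 → (8.000,5.510)–(7.000,5.471)
cell (8,4): code 0010 → (8.000,4.320)–(8.353,5.000)
cell (8,5): code 0001 → (8.353,5.000)–(8.000,5.510)
total: 6 segments, chained into 1 closed loop(s), length Σ = 4.519588

segments=6 loops=1 length=4.520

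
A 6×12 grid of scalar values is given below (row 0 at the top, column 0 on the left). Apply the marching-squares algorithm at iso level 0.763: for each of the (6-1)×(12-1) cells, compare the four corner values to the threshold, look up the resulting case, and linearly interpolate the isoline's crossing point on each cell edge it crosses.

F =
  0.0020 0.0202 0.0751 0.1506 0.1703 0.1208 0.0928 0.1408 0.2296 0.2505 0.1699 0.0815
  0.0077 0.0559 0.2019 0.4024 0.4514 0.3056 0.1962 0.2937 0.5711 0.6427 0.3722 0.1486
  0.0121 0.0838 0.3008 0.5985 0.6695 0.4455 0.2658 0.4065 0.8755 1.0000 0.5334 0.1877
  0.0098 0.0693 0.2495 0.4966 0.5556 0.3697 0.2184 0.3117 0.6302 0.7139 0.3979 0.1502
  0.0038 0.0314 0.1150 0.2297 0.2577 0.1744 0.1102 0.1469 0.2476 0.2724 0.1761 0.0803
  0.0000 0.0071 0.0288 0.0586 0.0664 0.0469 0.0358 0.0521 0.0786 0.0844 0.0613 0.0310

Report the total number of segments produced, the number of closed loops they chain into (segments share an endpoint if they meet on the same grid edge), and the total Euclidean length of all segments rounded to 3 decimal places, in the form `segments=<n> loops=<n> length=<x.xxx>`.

cell (1,7): code 0100 → (1.630,8.000)–(2.000,7.760)
cell (1,8): code 1100 → (1.337,9.000)–(1.630,8.000)
cell (1,9): code 1000 → (2.000,9.508)–(1.337,9.000)
cell (2,7): code 0010 → (2.000,7.760)–(2.459,8.000)
cell (2,8): code 0011 → (2.459,8.000)–(2.828,9.000)
cell (2,9): code 0001 → (2.828,9.000)–(2.000,9.508)
total: 6 segments, chained into 1 closed loop(s), length Σ = 4.873731

segments=6 loops=1 length=4.874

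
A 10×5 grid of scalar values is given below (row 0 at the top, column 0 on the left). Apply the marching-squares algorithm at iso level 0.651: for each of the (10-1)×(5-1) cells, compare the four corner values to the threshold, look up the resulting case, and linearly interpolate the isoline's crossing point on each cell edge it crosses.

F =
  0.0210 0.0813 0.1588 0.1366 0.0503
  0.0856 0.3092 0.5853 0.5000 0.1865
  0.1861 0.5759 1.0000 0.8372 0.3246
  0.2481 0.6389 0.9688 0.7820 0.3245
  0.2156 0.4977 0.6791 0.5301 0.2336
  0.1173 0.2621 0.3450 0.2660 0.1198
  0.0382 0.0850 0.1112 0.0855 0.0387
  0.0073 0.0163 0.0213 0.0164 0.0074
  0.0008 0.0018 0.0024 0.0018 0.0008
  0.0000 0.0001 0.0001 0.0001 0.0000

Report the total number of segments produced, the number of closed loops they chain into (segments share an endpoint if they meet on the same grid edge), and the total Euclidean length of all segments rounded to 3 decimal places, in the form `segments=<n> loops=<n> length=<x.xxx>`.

cell (1,1): code 0100 → (1.158,2.000)–(2.000,1.177)
cell (1,2): code 1100 → (1.448,3.000)–(1.158,2.000)
cell (1,3): code 1000 → (2.000,3.363)–(1.448,3.000)
cell (2,1): code 0110 → (2.000,1.177)–(3.000,1.037)
cell (2,3): code 1001 → (3.000,3.286)–(2.000,3.363)
cell (3,1): code 0110 → (3.000,1.037)–(4.000,1.845)
cell (3,2): code 1011 → (4.000,2.189)–(3.520,3.000)
cell (3,3): code 0001 → (3.520,3.000)–(3.000,3.286)
cell (4,1): code 0010 → (4.000,1.845)–(4.084,2.000)
cell (4,2): code 0001 → (4.084,2.000)–(4.000,2.189)
total: 10 segments, chained into 1 closed loop(s), length Σ = 8.096852

segments=10 loops=1 length=8.097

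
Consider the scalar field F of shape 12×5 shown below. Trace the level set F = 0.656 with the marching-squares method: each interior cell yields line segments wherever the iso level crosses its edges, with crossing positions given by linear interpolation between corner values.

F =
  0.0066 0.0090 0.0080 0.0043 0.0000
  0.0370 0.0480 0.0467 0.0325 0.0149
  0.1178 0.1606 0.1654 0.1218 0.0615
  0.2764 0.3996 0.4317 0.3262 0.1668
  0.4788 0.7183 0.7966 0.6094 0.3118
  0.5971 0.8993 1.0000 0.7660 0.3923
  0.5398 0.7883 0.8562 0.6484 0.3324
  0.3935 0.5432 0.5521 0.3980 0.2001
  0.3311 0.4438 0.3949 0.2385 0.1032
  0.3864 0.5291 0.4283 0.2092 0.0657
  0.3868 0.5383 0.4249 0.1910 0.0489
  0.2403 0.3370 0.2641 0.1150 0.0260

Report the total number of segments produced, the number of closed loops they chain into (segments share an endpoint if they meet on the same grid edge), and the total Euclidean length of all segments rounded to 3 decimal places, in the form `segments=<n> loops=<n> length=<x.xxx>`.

segments=12 loops=1 length=9.499

cell (3,0): code 0100 → (3.805,1.000)–(4.000,0.740)
cell (3,1): code 1100 → (3.615,2.000)–(3.805,1.000)
cell (3,2): code 1000 → (4.000,2.751)–(3.615,2.000)
cell (4,0): code 0110 → (4.000,0.740)–(5.000,0.195)
cell (4,2): code 1101 → (4.298,3.000)–(4.000,2.751)
cell (4,3): code 1000 → (5.000,3.294)–(4.298,3.000)
cell (5,0): code 0110 → (5.000,0.195)–(6.000,0.468)
cell (5,2): code 1011 → (6.000,2.963)–(5.935,3.000)
cell (5,3): code 0001 → (5.935,3.000)–(5.000,3.294)
cell (6,0): code 0010 → (6.000,0.468)–(6.540,1.000)
cell (6,1): code 0011 → (6.540,1.000)–(6.658,2.000)
cell (6,2): code 0001 → (6.658,2.000)–(6.000,2.963)
total: 12 segments, chained into 1 closed loop(s), length Σ = 9.499222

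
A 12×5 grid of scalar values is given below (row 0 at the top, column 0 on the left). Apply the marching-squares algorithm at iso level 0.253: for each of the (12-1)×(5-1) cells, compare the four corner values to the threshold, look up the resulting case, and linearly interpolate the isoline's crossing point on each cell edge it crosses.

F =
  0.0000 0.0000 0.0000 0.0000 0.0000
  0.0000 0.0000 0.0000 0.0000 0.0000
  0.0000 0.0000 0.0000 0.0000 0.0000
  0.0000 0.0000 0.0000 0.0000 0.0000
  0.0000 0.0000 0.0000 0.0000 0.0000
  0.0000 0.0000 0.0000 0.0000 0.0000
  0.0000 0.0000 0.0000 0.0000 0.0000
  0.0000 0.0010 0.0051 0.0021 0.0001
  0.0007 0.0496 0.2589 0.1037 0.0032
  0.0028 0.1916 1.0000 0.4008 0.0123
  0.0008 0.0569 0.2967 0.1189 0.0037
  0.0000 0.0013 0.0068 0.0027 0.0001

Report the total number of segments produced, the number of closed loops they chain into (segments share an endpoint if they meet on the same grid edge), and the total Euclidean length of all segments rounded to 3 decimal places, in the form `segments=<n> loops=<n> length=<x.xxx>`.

cell (7,1): code 0100 → (7.977,2.000)–(8.000,1.972)
cell (7,2): code 1000 → (8.000,2.038)–(7.977,2.000)
cell (8,1): code 0110 → (8.000,1.972)–(9.000,1.076)
cell (8,2): code 1101 → (8.503,3.000)–(8.000,2.038)
cell (8,3): code 1000 → (9.000,3.380)–(8.503,3.000)
cell (9,1): code 0110 → (9.000,1.076)–(10.000,1.818)
cell (9,2): code 1011 → (10.000,2.246)–(9.524,3.000)
cell (9,3): code 0001 → (9.524,3.000)–(9.000,3.380)
cell (10,1): code 0010 → (10.000,1.818)–(10.151,2.000)
cell (10,2): code 0001 → (10.151,2.000)–(10.000,2.246)
total: 10 segments, chained into 1 closed loop(s), length Σ = 6.444714

segments=10 loops=1 length=6.445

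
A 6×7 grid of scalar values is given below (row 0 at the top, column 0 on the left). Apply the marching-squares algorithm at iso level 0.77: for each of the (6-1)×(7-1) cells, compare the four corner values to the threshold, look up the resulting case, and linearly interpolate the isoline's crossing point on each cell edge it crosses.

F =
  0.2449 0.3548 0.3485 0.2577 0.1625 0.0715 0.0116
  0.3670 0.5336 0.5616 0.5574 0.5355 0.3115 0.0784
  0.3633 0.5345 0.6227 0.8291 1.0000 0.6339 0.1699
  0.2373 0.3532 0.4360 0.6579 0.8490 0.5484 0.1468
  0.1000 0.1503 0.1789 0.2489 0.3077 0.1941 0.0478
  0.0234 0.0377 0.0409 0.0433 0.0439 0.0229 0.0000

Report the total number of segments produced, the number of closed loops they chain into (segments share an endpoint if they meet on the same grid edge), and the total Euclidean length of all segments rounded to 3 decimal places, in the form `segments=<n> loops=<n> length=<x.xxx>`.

segments=8 loops=1 length=5.329

cell (1,2): code 0100 → (1.782,3.000)–(2.000,2.714)
cell (1,3): code 1100 → (1.505,4.000)–(1.782,3.000)
cell (1,4): code 1000 → (2.000,4.628)–(1.505,4.000)
cell (2,2): code 0010 → (2.000,2.714)–(2.345,3.000)
cell (2,3): code 0111 → (2.345,3.000)–(3.000,3.587)
cell (2,4): code 1001 → (3.000,4.263)–(2.000,4.628)
cell (3,3): code 0010 → (3.000,3.587)–(3.146,4.000)
cell (3,4): code 0001 → (3.146,4.000)–(3.000,4.263)
total: 8 segments, chained into 1 closed loop(s), length Σ = 5.328655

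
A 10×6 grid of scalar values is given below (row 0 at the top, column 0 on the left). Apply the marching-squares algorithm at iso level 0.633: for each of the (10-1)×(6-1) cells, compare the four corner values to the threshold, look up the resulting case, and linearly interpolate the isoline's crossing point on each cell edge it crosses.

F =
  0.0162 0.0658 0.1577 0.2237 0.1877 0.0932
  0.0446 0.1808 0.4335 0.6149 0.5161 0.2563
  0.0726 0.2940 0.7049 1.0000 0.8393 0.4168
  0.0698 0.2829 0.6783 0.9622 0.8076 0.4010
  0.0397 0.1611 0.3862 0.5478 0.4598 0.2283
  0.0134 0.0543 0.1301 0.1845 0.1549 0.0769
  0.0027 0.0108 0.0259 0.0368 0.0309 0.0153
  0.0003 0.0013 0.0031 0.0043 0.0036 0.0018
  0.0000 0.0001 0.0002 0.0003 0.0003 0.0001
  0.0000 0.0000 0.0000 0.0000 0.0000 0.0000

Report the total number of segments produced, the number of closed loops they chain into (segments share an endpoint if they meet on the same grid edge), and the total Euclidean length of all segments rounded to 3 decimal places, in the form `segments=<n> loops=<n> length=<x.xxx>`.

segments=10 loops=1 length=8.469

cell (1,1): code 0100 → (1.735,2.000)–(2.000,1.825)
cell (1,2): code 1100 → (1.047,3.000)–(1.735,2.000)
cell (1,3): code 1100 → (1.362,4.000)–(1.047,3.000)
cell (1,4): code 1000 → (2.000,4.488)–(1.362,4.000)
cell (2,1): code 0110 → (2.000,1.825)–(3.000,1.885)
cell (2,4): code 1001 → (3.000,4.429)–(2.000,4.488)
cell (3,1): code 0010 → (3.000,1.885)–(3.155,2.000)
cell (3,2): code 0011 → (3.155,2.000)–(3.794,3.000)
cell (3,3): code 0011 → (3.794,3.000)–(3.502,4.000)
cell (3,4): code 0001 → (3.502,4.000)–(3.000,4.429)
total: 10 segments, chained into 1 closed loop(s), length Σ = 8.469100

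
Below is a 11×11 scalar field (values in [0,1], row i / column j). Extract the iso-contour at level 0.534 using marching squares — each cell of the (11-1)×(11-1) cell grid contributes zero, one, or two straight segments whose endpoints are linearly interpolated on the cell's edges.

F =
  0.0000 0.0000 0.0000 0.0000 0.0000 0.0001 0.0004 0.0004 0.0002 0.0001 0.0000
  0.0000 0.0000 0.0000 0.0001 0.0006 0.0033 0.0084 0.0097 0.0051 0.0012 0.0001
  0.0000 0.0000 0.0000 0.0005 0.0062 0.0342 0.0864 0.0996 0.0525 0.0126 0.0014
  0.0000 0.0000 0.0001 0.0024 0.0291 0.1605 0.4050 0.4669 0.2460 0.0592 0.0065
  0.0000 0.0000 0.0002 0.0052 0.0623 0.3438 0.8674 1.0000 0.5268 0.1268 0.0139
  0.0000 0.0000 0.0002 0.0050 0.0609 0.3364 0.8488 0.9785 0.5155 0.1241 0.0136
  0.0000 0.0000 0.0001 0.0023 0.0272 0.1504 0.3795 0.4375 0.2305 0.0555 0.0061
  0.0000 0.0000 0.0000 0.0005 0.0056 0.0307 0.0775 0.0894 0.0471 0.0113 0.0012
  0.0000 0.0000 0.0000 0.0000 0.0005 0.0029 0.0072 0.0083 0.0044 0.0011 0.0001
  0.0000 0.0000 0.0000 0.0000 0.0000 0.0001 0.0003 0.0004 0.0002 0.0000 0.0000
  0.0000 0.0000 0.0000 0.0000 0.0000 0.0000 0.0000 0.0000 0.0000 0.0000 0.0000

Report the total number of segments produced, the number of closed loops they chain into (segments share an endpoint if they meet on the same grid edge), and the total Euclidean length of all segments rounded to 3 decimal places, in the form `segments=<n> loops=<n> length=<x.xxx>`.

cell (3,5): code 0100 → (3.279,6.000)–(4.000,5.363)
cell (3,6): code 1100 → (3.126,7.000)–(3.279,6.000)
cell (3,7): code 1000 → (4.000,7.985)–(3.126,7.000)
cell (4,5): code 0110 → (4.000,5.363)–(5.000,5.386)
cell (4,7): code 1001 → (5.000,7.960)–(4.000,7.985)
cell (5,5): code 0010 → (5.000,5.386)–(5.671,6.000)
cell (5,6): code 0011 → (5.671,6.000)–(5.822,7.000)
cell (5,7): code 0001 → (5.822,7.000)–(5.000,7.960)
total: 8 segments, chained into 1 closed loop(s), length Σ = 8.475476

segments=8 loops=1 length=8.475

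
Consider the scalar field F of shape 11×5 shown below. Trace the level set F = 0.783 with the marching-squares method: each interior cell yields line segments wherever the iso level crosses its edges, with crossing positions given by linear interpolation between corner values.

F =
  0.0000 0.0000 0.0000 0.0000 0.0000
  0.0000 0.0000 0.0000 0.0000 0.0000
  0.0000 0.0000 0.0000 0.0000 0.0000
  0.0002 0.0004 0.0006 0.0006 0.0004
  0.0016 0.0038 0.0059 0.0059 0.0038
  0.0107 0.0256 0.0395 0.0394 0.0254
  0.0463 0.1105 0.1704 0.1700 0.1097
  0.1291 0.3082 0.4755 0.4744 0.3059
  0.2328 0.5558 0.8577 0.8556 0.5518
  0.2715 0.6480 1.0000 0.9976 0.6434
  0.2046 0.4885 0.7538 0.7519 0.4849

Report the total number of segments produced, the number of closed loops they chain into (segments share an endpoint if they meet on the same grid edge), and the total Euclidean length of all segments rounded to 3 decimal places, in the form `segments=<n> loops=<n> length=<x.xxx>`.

segments=8 loops=1 length=6.891

cell (7,1): code 0100 → (7.805,2.000)–(8.000,1.753)
cell (7,2): code 1100 → (7.810,3.000)–(7.805,2.000)
cell (7,3): code 1000 → (8.000,3.239)–(7.810,3.000)
cell (8,1): code 0110 → (8.000,1.753)–(9.000,1.384)
cell (8,3): code 1001 → (9.000,3.606)–(8.000,3.239)
cell (9,1): code 0010 → (9.000,1.384)–(9.881,2.000)
cell (9,2): code 0011 → (9.881,2.000)–(9.873,3.000)
cell (9,3): code 0001 → (9.873,3.000)–(9.000,3.606)
total: 8 segments, chained into 1 closed loop(s), length Σ = 6.890632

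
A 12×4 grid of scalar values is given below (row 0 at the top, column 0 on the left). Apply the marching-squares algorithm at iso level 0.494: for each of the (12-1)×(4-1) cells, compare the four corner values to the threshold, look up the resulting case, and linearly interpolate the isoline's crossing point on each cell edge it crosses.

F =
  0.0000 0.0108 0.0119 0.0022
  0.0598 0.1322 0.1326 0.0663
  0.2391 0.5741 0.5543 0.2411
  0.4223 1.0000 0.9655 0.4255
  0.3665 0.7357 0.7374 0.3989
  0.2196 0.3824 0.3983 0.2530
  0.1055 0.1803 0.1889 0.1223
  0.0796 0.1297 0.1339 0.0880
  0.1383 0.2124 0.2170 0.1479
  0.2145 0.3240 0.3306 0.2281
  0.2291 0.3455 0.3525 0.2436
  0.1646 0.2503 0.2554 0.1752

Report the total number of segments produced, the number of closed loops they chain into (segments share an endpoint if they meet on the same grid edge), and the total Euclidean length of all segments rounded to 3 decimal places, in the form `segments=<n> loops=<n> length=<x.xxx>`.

cell (1,0): code 0100 → (1.819,1.000)–(2.000,0.761)
cell (1,1): code 1100 → (1.857,2.000)–(1.819,1.000)
cell (1,2): code 1000 → (2.000,2.193)–(1.857,2.000)
cell (2,0): code 0110 → (2.000,0.761)–(3.000,0.124)
cell (2,2): code 1001 → (3.000,2.873)–(2.000,2.193)
cell (3,0): code 0110 → (3.000,0.124)–(4.000,0.345)
cell (3,2): code 1001 → (4.000,2.719)–(3.000,2.873)
cell (4,0): code 0010 → (4.000,0.345)–(4.684,1.000)
cell (4,1): code 0011 → (4.684,1.000)–(4.718,2.000)
cell (4,2): code 0001 → (4.718,2.000)–(4.000,2.719)
total: 10 segments, chained into 1 closed loop(s), length Σ = 8.935214

segments=10 loops=1 length=8.935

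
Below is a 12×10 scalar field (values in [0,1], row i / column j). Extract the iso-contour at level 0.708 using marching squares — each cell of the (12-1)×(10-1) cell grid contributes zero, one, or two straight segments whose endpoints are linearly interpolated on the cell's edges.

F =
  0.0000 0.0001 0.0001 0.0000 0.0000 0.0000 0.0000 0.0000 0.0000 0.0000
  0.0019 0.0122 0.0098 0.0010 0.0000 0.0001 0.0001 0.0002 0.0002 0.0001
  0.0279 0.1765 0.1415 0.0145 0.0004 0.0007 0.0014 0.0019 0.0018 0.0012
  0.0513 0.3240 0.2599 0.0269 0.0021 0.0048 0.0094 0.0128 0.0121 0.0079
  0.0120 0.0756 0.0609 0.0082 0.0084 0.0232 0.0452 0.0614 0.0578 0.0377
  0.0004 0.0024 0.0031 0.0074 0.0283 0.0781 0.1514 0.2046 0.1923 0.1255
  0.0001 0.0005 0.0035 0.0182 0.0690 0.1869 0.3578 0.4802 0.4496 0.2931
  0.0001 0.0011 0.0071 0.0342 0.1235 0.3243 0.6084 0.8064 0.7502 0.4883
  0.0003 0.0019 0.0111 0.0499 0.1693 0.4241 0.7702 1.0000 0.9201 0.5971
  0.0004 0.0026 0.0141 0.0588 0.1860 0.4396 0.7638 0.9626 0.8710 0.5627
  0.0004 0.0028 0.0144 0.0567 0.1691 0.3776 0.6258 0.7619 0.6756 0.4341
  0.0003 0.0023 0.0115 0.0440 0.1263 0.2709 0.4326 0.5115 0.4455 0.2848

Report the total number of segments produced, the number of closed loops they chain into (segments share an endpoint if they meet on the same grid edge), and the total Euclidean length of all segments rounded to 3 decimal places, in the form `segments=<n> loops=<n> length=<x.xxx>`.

cell (6,6): code 0100 → (6.698,7.000)–(7.000,6.503)
cell (6,7): code 1100 → (6.860,8.000)–(6.698,7.000)
cell (6,8): code 1000 → (7.000,8.161)–(6.860,8.000)
cell (7,5): code 0100 → (7.616,6.000)–(8.000,5.820)
cell (7,6): code 1110 → (7.000,6.503)–(7.616,6.000)
cell (7,8): code 1001 → (8.000,8.657)–(7.000,8.161)
cell (8,5): code 0110 → (8.000,5.820)–(9.000,5.828)
cell (8,8): code 1001 → (9.000,8.529)–(8.000,8.657)
cell (9,5): code 0010 → (9.000,5.828)–(9.404,6.000)
cell (9,6): code 0111 → (9.404,6.000)–(10.000,6.604)
cell (9,7): code 1011 → (10.000,7.625)–(9.834,8.000)
cell (9,8): code 0001 → (9.834,8.000)–(9.000,8.529)
cell (10,6): code 0010 → (10.000,6.604)–(10.215,7.000)
cell (10,7): code 0001 → (10.215,7.000)–(10.000,7.625)
total: 14 segments, chained into 1 closed loop(s), length Σ = 9.948680

segments=14 loops=1 length=9.949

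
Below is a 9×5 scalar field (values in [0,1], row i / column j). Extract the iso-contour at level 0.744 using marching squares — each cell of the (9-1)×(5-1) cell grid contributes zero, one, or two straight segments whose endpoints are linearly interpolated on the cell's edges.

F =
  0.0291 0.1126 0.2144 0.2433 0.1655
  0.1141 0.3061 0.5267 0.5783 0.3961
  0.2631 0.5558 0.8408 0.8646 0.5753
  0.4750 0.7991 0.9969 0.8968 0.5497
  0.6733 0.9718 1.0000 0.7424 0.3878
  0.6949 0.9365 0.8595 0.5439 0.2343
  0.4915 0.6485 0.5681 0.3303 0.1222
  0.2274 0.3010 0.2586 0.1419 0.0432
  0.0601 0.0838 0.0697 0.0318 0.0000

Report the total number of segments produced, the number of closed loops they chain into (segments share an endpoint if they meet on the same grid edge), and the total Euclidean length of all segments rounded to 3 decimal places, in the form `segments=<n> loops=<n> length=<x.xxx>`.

segments=14 loops=1 length=11.413

cell (1,1): code 0100 → (1.692,2.000)–(2.000,1.660)
cell (1,2): code 1100 → (1.579,3.000)–(1.692,2.000)
cell (1,3): code 1000 → (2.000,3.417)–(1.579,3.000)
cell (2,0): code 0100 → (2.774,1.000)–(3.000,0.830)
cell (2,1): code 1110 → (2.000,1.660)–(2.774,1.000)
cell (2,3): code 1001 → (3.000,3.440)–(2.000,3.417)
cell (3,0): code 0110 → (3.000,0.830)–(4.000,0.237)
cell (3,2): code 1011 → (4.000,2.994)–(3.990,3.000)
cell (3,3): code 0001 → (3.990,3.000)–(3.000,3.440)
cell (4,0): code 0110 → (4.000,0.237)–(5.000,0.203)
cell (4,2): code 1001 → (5.000,2.366)–(4.000,2.994)
cell (5,0): code 0010 → (5.000,0.203)–(5.668,1.000)
cell (5,1): code 0011 → (5.668,1.000)–(5.396,2.000)
cell (5,2): code 0001 → (5.396,2.000)–(5.000,2.366)
total: 14 segments, chained into 1 closed loop(s), length Σ = 11.413171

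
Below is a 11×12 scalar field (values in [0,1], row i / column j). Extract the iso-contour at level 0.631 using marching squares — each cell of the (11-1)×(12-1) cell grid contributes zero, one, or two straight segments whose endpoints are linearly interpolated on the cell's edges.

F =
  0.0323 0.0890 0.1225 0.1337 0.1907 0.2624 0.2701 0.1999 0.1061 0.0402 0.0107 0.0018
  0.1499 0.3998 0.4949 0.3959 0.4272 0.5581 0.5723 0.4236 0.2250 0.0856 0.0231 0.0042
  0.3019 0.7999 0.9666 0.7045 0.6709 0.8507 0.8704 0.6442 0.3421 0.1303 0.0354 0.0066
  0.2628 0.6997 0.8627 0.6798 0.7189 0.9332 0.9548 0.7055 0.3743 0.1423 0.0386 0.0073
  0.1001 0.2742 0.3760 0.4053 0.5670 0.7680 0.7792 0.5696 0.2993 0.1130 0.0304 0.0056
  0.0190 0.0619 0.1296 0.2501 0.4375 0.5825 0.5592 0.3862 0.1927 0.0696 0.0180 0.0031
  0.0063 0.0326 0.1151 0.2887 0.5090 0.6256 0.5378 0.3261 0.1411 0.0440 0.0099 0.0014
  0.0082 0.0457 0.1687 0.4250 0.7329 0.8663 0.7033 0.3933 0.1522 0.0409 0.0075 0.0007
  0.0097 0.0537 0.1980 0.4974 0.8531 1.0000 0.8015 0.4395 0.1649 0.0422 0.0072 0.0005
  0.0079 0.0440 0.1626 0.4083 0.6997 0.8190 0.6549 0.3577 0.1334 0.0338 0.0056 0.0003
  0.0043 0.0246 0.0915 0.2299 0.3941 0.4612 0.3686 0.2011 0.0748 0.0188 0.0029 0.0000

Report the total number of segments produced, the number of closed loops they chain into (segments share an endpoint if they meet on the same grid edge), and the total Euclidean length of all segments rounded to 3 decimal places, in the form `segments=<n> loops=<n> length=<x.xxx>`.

segments=32 loops=2 length=27.361

cell (1,0): code 0100 → (1.578,1.000)–(2.000,0.661)
cell (1,1): code 1100 → (1.289,2.000)–(1.578,1.000)
cell (1,2): code 1100 → (1.762,3.000)–(1.289,2.000)
cell (1,3): code 1100 → (1.836,4.000)–(1.762,3.000)
cell (1,4): code 1100 → (1.249,5.000)–(1.836,4.000)
cell (1,5): code 1100 → (1.197,6.000)–(1.249,5.000)
cell (1,6): code 1100 → (1.940,7.000)–(1.197,6.000)
cell (1,7): code 1000 → (2.000,7.044)–(1.940,7.000)
cell (2,0): code 0110 → (2.000,0.661)–(3.000,0.843)
cell (2,7): code 1001 → (3.000,7.225)–(2.000,7.044)
cell (3,0): code 0010 → (3.000,0.843)–(3.161,1.000)
cell (3,1): code 0011 → (3.161,1.000)–(3.476,2.000)
cell (3,2): code 0011 → (3.476,2.000)–(3.178,3.000)
cell (3,3): code 0011 → (3.178,3.000)–(3.579,4.000)
cell (3,4): code 0111 → (3.579,4.000)–(4.000,4.318)
cell (3,6): code 1011 → (4.000,6.707)–(3.548,7.000)
cell (3,7): code 0001 → (3.548,7.000)–(3.000,7.225)
cell (4,4): code 0010 → (4.000,4.318)–(4.739,5.000)
cell (4,5): code 0011 → (4.739,5.000)–(4.674,6.000)
cell (4,6): code 0001 → (4.674,6.000)–(4.000,6.707)
cell (6,3): code 0100 → (6.545,4.000)–(7.000,3.669)
cell (6,4): code 1100 → (6.022,5.000)–(6.545,4.000)
cell (6,5): code 1100 → (6.563,6.000)–(6.022,5.000)
cell (6,6): code 1000 → (7.000,6.233)–(6.563,6.000)
cell (7,3): code 0110 → (7.000,3.669)–(8.000,3.376)
cell (7,6): code 1001 → (8.000,6.471)–(7.000,6.233)
cell (8,3): code 0110 → (8.000,3.376)–(9.000,3.764)
cell (8,6): code 1001 → (9.000,6.080)–(8.000,6.471)
cell (9,3): code 0010 → (9.000,3.764)–(9.225,4.000)
cell (9,4): code 0011 → (9.225,4.000)–(9.525,5.000)
cell (9,5): code 0011 → (9.525,5.000)–(9.083,6.000)
cell (9,6): code 0001 → (9.083,6.000)–(9.000,6.080)
total: 32 segments, chained into 2 closed loop(s), length Σ = 27.361481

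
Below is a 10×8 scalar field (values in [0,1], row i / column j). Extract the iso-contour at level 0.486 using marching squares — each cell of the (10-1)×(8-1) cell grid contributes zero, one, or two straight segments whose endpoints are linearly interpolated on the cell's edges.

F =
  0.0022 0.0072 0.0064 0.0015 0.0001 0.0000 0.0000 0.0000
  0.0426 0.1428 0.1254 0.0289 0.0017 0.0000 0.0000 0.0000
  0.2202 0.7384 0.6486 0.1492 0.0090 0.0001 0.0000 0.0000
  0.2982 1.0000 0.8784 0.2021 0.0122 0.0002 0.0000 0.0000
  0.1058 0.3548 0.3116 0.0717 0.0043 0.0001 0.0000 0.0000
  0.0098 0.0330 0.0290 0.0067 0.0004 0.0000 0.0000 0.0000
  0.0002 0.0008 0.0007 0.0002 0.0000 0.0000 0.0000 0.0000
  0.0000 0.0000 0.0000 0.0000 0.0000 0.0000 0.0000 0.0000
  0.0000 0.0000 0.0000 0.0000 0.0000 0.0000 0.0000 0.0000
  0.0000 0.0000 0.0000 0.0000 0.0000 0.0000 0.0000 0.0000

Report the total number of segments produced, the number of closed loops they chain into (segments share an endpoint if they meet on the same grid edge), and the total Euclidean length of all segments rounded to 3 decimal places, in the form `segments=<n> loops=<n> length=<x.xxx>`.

cell (1,0): code 0100 → (1.576,1.000)–(2.000,0.513)
cell (1,1): code 1100 → (1.689,2.000)–(1.576,1.000)
cell (1,2): code 1000 → (2.000,2.326)–(1.689,2.000)
cell (2,0): code 0110 → (2.000,0.513)–(3.000,0.268)
cell (2,2): code 1001 → (3.000,2.580)–(2.000,2.326)
cell (3,0): code 0010 → (3.000,0.268)–(3.797,1.000)
cell (3,1): code 0011 → (3.797,1.000)–(3.692,2.000)
cell (3,2): code 0001 → (3.692,2.000)–(3.000,2.580)
total: 8 segments, chained into 1 closed loop(s), length Σ = 7.154530

segments=8 loops=1 length=7.155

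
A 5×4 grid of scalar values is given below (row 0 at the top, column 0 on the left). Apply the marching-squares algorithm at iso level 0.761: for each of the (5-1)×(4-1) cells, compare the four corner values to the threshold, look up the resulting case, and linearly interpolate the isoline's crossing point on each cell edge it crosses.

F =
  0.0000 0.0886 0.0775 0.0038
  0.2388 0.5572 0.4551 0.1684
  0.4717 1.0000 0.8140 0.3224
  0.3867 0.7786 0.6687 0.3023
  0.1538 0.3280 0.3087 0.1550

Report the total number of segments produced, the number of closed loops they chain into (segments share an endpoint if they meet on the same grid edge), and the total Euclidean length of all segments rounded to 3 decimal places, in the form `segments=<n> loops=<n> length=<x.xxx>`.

segments=8 loops=1 length=4.699

cell (1,0): code 0100 → (1.460,1.000)–(2.000,0.548)
cell (1,1): code 1100 → (1.852,2.000)–(1.460,1.000)
cell (1,2): code 1000 → (2.000,2.108)–(1.852,2.000)
cell (2,0): code 0110 → (2.000,0.548)–(3.000,0.955)
cell (2,1): code 1011 → (3.000,1.160)–(2.365,2.000)
cell (2,2): code 0001 → (2.365,2.000)–(2.000,2.108)
cell (3,0): code 0010 → (3.000,0.955)–(3.039,1.000)
cell (3,1): code 0001 → (3.039,1.000)–(3.000,1.160)
total: 8 segments, chained into 1 closed loop(s), length Σ = 4.698809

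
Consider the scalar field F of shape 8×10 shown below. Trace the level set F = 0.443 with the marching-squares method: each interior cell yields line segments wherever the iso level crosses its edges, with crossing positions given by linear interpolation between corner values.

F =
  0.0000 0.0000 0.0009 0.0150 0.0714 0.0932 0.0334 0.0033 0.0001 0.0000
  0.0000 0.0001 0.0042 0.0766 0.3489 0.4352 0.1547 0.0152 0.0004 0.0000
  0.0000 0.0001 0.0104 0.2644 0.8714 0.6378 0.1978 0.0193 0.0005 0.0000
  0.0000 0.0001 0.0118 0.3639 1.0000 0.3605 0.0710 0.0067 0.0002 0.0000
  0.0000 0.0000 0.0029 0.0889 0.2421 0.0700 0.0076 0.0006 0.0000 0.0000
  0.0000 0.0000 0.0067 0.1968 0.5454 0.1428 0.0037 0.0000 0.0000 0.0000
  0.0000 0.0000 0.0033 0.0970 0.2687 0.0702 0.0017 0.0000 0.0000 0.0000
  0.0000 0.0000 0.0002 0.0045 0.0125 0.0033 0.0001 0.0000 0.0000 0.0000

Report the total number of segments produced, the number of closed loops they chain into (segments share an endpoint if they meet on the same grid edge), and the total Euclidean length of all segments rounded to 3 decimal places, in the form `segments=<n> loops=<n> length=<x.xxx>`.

cell (1,3): code 0100 → (1.180,4.000)–(2.000,3.294)
cell (1,4): code 1100 → (1.038,5.000)–(1.180,4.000)
cell (1,5): code 1000 → (2.000,5.443)–(1.038,5.000)
cell (2,3): code 0110 → (2.000,3.294)–(3.000,3.124)
cell (2,4): code 1011 → (3.000,4.871)–(2.702,5.000)
cell (2,5): code 0001 → (2.702,5.000)–(2.000,5.443)
cell (3,3): code 0010 → (3.000,3.124)–(3.735,4.000)
cell (3,4): code 0001 → (3.735,4.000)–(3.000,4.871)
cell (4,3): code 0100 → (4.662,4.000)–(5.000,3.706)
cell (4,4): code 1000 → (5.000,4.254)–(4.662,4.000)
cell (5,3): code 0010 → (5.000,3.706)–(5.370,4.000)
cell (5,4): code 0001 → (5.370,4.000)–(5.000,4.254)
total: 12 segments, chained into 2 closed loop(s), length Σ = 9.393873

segments=12 loops=2 length=9.394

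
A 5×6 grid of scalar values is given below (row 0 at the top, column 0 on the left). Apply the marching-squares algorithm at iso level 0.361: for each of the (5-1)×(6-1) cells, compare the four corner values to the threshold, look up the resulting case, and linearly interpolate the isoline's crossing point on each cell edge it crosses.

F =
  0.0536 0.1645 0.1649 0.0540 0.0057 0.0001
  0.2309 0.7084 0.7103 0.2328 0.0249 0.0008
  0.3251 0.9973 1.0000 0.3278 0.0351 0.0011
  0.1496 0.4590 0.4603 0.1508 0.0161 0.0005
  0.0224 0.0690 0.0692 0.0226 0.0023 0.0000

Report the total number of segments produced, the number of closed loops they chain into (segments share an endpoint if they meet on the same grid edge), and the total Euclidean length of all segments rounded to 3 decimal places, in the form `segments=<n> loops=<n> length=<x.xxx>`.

cell (0,0): code 0100 → (0.361,1.000)–(1.000,0.272)
cell (0,1): code 1100 → (0.360,2.000)–(0.361,1.000)
cell (0,2): code 1000 → (1.000,2.732)–(0.360,2.000)
cell (1,0): code 0110 → (1.000,0.272)–(2.000,0.053)
cell (1,2): code 1001 → (2.000,2.951)–(1.000,2.732)
cell (2,0): code 0110 → (2.000,0.053)–(3.000,0.683)
cell (2,2): code 1001 → (3.000,2.321)–(2.000,2.951)
cell (3,0): code 0010 → (3.000,0.683)–(3.251,1.000)
cell (3,1): code 0011 → (3.251,1.000)–(3.254,2.000)
cell (3,2): code 0001 → (3.254,2.000)–(3.000,2.321)
total: 10 segments, chained into 1 closed loop(s), length Σ = 9.164897

segments=10 loops=1 length=9.165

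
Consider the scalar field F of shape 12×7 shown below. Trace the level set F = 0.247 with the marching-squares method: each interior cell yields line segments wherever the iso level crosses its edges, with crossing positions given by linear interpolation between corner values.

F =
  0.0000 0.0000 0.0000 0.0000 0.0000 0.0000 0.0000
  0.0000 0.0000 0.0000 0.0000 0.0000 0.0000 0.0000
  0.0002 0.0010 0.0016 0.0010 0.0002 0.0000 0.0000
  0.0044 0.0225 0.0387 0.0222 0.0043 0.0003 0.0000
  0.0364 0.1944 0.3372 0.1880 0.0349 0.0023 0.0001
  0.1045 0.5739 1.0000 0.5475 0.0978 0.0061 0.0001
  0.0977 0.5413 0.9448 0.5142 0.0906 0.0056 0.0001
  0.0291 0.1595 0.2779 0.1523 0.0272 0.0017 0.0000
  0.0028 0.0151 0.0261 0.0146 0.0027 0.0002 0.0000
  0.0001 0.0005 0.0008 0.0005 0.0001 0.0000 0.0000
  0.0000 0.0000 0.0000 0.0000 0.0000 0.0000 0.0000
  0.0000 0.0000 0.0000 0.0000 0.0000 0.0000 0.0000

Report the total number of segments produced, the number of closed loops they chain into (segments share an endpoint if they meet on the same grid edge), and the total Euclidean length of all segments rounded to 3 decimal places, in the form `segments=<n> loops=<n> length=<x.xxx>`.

segments=14 loops=1 length=10.500

cell (3,1): code 0100 → (3.698,2.000)–(4.000,1.368)
cell (3,2): code 1000 → (4.000,2.605)–(3.698,2.000)
cell (4,0): code 0100 → (4.139,1.000)–(5.000,0.304)
cell (4,1): code 1110 → (4.000,1.368)–(4.139,1.000)
cell (4,2): code 1101 → (4.164,3.000)–(4.000,2.605)
cell (4,3): code 1000 → (5.000,3.668)–(4.164,3.000)
cell (5,0): code 0110 → (5.000,0.304)–(6.000,0.337)
cell (5,3): code 1001 → (6.000,3.631)–(5.000,3.668)
cell (6,0): code 0010 → (6.000,0.337)–(6.771,1.000)
cell (6,1): code 0111 → (6.771,1.000)–(7.000,1.739)
cell (6,2): code 1011 → (7.000,2.246)–(6.738,3.000)
cell (6,3): code 0001 → (6.738,3.000)–(6.000,3.631)
cell (7,1): code 0010 → (7.000,1.739)–(7.123,2.000)
cell (7,2): code 0001 → (7.123,2.000)–(7.000,2.246)
total: 14 segments, chained into 1 closed loop(s), length Σ = 10.500146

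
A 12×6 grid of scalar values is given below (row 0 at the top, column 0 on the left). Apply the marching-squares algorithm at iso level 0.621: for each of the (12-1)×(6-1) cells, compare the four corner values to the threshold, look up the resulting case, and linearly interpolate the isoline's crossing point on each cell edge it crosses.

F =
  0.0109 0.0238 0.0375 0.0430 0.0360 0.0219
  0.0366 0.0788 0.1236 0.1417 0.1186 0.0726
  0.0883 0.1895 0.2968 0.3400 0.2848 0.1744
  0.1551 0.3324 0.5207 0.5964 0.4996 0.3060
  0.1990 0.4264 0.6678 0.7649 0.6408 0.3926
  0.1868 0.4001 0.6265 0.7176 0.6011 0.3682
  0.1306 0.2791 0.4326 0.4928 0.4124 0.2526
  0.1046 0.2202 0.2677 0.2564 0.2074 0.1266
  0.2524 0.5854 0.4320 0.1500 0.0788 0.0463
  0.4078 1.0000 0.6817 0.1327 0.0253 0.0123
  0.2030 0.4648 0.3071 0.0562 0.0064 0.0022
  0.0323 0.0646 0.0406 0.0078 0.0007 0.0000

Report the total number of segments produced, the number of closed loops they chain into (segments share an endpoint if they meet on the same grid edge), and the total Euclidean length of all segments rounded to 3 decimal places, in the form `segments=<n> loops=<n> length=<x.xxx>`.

segments=16 loops=2 length=11.872

cell (3,1): code 0100 → (3.682,2.000)–(4.000,1.806)
cell (3,2): code 1100 → (3.146,3.000)–(3.682,2.000)
cell (3,3): code 1100 → (3.860,4.000)–(3.146,3.000)
cell (3,4): code 1000 → (4.000,4.080)–(3.860,4.000)
cell (4,1): code 0110 → (4.000,1.806)–(5.000,1.976)
cell (4,3): code 1011 → (5.000,3.829)–(4.499,4.000)
cell (4,4): code 0001 → (4.499,4.000)–(4.000,4.080)
cell (5,1): code 0010 → (5.000,1.976)–(5.028,2.000)
cell (5,2): code 0011 → (5.028,2.000)–(5.430,3.000)
cell (5,3): code 0001 → (5.430,3.000)–(5.000,3.829)
cell (8,0): code 0100 → (8.086,1.000)–(9.000,0.360)
cell (8,1): code 1100 → (8.757,2.000)–(8.086,1.000)
cell (8,2): code 1000 → (9.000,2.111)–(8.757,2.000)
cell (9,0): code 0010 → (9.000,0.360)–(9.708,1.000)
cell (9,1): code 0011 → (9.708,1.000)–(9.162,2.000)
cell (9,2): code 0001 → (9.162,2.000)–(9.000,2.111)
total: 16 segments, chained into 2 closed loop(s), length Σ = 11.872040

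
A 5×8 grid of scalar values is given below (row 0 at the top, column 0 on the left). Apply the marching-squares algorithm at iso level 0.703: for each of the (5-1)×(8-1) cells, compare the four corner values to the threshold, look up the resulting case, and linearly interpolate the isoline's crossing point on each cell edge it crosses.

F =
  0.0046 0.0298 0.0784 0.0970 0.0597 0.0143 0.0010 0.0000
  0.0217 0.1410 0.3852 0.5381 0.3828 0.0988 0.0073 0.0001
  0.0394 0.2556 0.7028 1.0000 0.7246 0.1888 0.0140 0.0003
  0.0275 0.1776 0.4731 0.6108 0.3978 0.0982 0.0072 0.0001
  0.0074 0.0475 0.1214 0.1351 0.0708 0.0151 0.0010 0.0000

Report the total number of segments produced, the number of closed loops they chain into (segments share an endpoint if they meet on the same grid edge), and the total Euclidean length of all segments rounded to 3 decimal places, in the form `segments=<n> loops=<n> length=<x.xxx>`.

segments=6 loops=1 length=4.973

cell (1,2): code 0100 → (1.357,3.000)–(2.000,2.001)
cell (1,3): code 1100 → (1.937,4.000)–(1.357,3.000)
cell (1,4): code 1000 → (2.000,4.040)–(1.937,4.000)
cell (2,2): code 0010 → (2.000,2.001)–(2.763,3.000)
cell (2,3): code 0011 → (2.763,3.000)–(2.066,4.000)
cell (2,4): code 0001 → (2.066,4.000)–(2.000,4.040)
total: 6 segments, chained into 1 closed loop(s), length Σ = 4.972937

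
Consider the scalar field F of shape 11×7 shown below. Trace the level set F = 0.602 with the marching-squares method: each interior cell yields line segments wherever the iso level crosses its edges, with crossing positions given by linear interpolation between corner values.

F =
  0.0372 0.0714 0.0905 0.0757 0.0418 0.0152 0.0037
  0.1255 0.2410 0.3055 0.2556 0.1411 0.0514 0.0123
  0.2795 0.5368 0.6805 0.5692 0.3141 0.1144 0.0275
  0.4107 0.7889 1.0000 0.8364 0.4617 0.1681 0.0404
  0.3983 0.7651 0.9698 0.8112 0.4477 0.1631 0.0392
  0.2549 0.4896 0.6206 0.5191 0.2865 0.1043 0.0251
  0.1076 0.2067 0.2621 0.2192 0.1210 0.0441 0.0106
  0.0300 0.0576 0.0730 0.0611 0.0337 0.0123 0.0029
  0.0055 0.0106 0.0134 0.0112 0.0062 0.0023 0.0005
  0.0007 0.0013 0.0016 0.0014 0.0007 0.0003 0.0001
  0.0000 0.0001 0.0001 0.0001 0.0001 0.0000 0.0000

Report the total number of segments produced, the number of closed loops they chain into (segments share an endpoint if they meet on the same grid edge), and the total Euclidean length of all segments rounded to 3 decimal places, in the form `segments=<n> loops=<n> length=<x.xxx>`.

segments=14 loops=1 length=9.949

cell (1,1): code 0100 → (1.791,2.000)–(2.000,1.454)
cell (1,2): code 1000 → (2.000,2.705)–(1.791,2.000)
cell (2,0): code 0100 → (2.259,1.000)–(3.000,0.506)
cell (2,1): code 1110 → (2.000,1.454)–(2.259,1.000)
cell (2,2): code 1101 → (2.123,3.000)–(2.000,2.705)
cell (2,3): code 1000 → (3.000,3.626)–(2.123,3.000)
cell (3,0): code 0110 → (3.000,0.506)–(4.000,0.555)
cell (3,3): code 1001 → (4.000,3.576)–(3.000,3.626)
cell (4,0): code 0010 → (4.000,0.555)–(4.592,1.000)
cell (4,1): code 0111 → (4.592,1.000)–(5.000,1.858)
cell (4,2): code 1011 → (5.000,2.183)–(4.716,3.000)
cell (4,3): code 0001 → (4.716,3.000)–(4.000,3.576)
cell (5,1): code 0010 → (5.000,1.858)–(5.052,2.000)
cell (5,2): code 0001 → (5.052,2.000)–(5.000,2.183)
total: 14 segments, chained into 1 closed loop(s), length Σ = 9.948663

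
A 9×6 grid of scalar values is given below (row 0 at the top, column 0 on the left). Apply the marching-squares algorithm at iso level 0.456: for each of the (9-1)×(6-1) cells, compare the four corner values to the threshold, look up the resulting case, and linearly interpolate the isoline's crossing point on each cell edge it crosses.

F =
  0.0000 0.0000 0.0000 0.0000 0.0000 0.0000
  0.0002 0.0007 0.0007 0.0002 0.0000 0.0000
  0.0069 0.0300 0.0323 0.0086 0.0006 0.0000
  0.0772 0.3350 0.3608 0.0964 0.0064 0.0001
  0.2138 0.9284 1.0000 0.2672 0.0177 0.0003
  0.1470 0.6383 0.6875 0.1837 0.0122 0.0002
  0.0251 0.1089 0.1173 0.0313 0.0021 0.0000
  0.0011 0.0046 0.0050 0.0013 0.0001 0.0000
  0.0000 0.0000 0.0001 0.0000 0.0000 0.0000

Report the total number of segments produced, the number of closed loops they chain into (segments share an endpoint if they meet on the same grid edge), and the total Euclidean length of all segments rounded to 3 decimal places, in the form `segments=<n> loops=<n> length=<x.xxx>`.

segments=8 loops=1 length=7.367

cell (3,0): code 0100 → (3.204,1.000)–(4.000,0.339)
cell (3,1): code 1100 → (3.149,2.000)–(3.204,1.000)
cell (3,2): code 1000 → (4.000,2.742)–(3.149,2.000)
cell (4,0): code 0110 → (4.000,0.339)–(5.000,0.629)
cell (4,2): code 1001 → (5.000,2.460)–(4.000,2.742)
cell (5,0): code 0010 → (5.000,0.629)–(5.344,1.000)
cell (5,1): code 0011 → (5.344,1.000)–(5.406,2.000)
cell (5,2): code 0001 → (5.406,2.000)–(5.000,2.460)
total: 8 segments, chained into 1 closed loop(s), length Σ = 7.367361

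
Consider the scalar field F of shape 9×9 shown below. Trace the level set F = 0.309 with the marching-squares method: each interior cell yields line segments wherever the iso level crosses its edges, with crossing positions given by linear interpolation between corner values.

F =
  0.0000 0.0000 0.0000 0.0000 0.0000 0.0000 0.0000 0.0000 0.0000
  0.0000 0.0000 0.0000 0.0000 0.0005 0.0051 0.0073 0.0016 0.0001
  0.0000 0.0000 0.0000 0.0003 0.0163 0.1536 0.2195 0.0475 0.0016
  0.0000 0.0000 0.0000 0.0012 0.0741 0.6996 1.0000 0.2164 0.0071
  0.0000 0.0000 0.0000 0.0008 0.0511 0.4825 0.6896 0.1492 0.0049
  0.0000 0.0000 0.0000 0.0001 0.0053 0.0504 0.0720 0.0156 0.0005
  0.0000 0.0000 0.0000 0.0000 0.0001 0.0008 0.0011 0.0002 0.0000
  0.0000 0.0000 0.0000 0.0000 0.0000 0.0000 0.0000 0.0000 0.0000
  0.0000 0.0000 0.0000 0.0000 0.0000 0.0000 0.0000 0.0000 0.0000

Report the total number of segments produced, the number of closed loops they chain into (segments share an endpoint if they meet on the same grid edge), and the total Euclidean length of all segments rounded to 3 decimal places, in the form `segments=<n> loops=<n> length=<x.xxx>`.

cell (2,4): code 0100 → (2.285,5.000)–(3.000,4.376)
cell (2,5): code 1100 → (2.115,6.000)–(2.285,5.000)
cell (2,6): code 1000 → (3.000,6.882)–(2.115,6.000)
cell (3,4): code 0110 → (3.000,4.376)–(4.000,4.598)
cell (3,6): code 1001 → (4.000,6.704)–(3.000,6.882)
cell (4,4): code 0010 → (4.000,4.598)–(4.402,5.000)
cell (4,5): code 0011 → (4.402,5.000)–(4.616,6.000)
cell (4,6): code 0001 → (4.616,6.000)–(4.000,6.704)
total: 8 segments, chained into 1 closed loop(s), length Σ = 7.780489

segments=8 loops=1 length=7.780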